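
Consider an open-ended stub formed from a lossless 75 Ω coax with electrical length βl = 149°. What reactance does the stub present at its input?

tan(βl) = -0.601
For an open-ended stub, Z_in = −jZ_0·cot(βl) = −jZ_0/tan(βl)

X_in ≈ 125 Ω (inductive)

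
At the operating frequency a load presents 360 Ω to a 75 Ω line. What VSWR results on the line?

Γ = (360 − 75)/(360 + 75) = 0.655
VSWR = (1 + 0.655)/(1 − 0.655)

VSWR ≈ 4.8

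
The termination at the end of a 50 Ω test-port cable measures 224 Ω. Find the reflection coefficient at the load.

Γ = 0.635

Γ = (Z_L − Z_0)/(Z_L + Z_0) = (224 − 50)/(224 + 50) = 174/274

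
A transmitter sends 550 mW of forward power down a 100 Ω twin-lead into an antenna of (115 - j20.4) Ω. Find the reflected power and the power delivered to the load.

|Γ| = |(15 − j20.4)/(215 − j20.4)| = 0.117
|Γ|² = 0.0137
P_refl = |Γ|²·P_inc = 7.56 mW, P_del = (1 − |Γ|²)·P_inc = 542 mW

P_reflected ≈ 7.56 mW; P_delivered ≈ 542 mW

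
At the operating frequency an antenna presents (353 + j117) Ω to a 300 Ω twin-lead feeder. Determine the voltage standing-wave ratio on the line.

Γ = (Z_L − Z_0)/(Z_L + Z_0) = (53 + j117)/(653 + j117)
|Γ| = 128/663 = 0.194
VSWR = (1 + |Γ|)/(1 − |Γ|) = 1.19/0.806

VSWR ≈ 1.48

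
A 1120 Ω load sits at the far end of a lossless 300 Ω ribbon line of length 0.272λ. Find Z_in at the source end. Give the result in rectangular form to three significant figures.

βl = 2π × 0.272 = 97.9°
tan(βl) = tan(97.9°) = -7.19
Z_in = Z_0·(Z_L + jZ_0·tanβl)/(Z_0 + jZ_L·tanβl)
     = 300·(1120 − j2160)/(300 − j8050)

Z_in ≈ 81.8 + j38.7 Ω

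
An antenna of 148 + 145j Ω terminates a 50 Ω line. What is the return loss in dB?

Γ = (98 + j145)/(198 + j145), |Γ| = 0.713
RL = −20·log₁₀|Γ| = −20·log₁₀(0.713)

RL ≈ 2.94 dB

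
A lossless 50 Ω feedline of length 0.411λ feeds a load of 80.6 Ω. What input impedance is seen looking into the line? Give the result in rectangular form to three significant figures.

βl = 2π × 0.411 = 148°
tan(βl) = tan(148°) = -0.626
Z_in = Z_0·(Z_L + jZ_0·tanβl)/(Z_0 + jZ_L·tanβl)
     = 50·(80.6 − j31.3)/(50 − j50.4)

Z_in ≈ 55.6 + j24.8 Ω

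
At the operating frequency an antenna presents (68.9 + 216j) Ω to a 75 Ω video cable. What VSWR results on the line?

Γ = (Z_L − Z_0)/(Z_L + Z_0) = (-6.1 + j216)/(143.9 + j216)
|Γ| = 216/260 = 0.833
VSWR = (1 + |Γ|)/(1 − |Γ|) = 1.83/0.167

VSWR ≈ 10.9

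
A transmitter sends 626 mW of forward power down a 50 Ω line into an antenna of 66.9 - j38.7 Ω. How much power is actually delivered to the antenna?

P_delivered ≈ 552 mW

|Γ| = |(16.9 − j38.7)/(116.9 − j38.7)| = 0.343
|Γ|² = 0.118
P_refl = |Γ|²·P_inc = 73.6 mW, P_del = (1 − |Γ|²)·P_inc = 552 mW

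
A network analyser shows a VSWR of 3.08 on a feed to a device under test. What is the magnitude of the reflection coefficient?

|Γ| = (S − 1)/(S + 1) = (3.08 − 1)/(3.08 + 1) = 2.08/4.08

|Γ| ≈ 0.51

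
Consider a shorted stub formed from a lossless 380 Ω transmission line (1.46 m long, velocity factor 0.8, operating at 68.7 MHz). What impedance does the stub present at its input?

Z_in ≈ −j215 Ω

λ = v/f = 0.8·c / 68.7 MHz = 3.49 m
βl = 2π·l/λ = 2π × 0.418 = 150°
tan(βl) = -0.567
For a shorted stub, Z_in = jZ_0·tan(βl)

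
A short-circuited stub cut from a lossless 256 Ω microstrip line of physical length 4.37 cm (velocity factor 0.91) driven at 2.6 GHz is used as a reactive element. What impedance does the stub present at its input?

Z_in ≈ −j149 Ω

λ = v/f = 0.91·c / 2.6 GHz = 0.105 m
βl = 2π·l/λ = 2π × 0.416 = 150°
tan(βl) = -0.581
For a short-circuited stub, Z_in = jZ_0·tan(βl)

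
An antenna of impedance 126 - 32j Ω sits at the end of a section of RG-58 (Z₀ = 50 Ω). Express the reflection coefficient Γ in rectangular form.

Γ = (Z_L − Z_0)/(Z_L + Z_0) = (76 − j32)/(176 − j32)

Γ ≈ 0.45 − j0.1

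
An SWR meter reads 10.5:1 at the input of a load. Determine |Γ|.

|Γ| = (S − 1)/(S + 1) = (10.5 − 1)/(10.5 + 1) = 9.5/11.5

|Γ| ≈ 0.826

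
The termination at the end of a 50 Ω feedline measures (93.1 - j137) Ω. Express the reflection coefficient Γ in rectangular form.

Γ ≈ 0.635 − j0.349

Γ = (Z_L − Z_0)/(Z_L + Z_0) = (43.1 − j137)/(143.1 − j137)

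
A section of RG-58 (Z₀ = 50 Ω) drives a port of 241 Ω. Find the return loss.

Γ = (241 − 50)/(241 + 50) = 0.656
RL = −20·log₁₀|Γ| = −20·log₁₀(0.656)

RL ≈ 3.66 dB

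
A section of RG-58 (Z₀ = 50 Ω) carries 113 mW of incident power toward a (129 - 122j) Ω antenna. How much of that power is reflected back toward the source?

P_reflected ≈ 50.9 mW

|Γ| = |(79 − j122)/(179 − j122)| = 0.671
|Γ|² = 0.45
P_refl = |Γ|²·P_inc = 50.9 mW, P_del = (1 − |Γ|²)·P_inc = 62.1 mW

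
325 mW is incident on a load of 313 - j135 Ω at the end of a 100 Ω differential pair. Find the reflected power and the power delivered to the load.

P_reflected ≈ 109 mW; P_delivered ≈ 216 mW

|Γ| = |(213 − j135)/(413 − j135)| = 0.58
|Γ|² = 0.337
P_refl = |Γ|²·P_inc = 109 mW, P_del = (1 − |Γ|²)·P_inc = 216 mW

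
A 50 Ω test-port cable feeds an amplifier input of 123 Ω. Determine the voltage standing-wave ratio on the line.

Γ = (123 − 50)/(123 + 50) = 0.422
VSWR = (1 + 0.422)/(1 − 0.422)

VSWR ≈ 2.46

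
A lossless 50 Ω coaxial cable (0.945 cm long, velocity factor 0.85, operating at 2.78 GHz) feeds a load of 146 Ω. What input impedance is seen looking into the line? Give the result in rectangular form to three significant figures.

Z_in ≈ 39.1 − j48.4 Ω

λ = v/f = 0.85·c / 2.78 GHz = 0.0917 m
βl = 2π·l/λ = 2π × 0.103 = 37.1°
tan(βl) = tan(37.1°) = 0.756
Z_in = Z_0·(Z_L + jZ_0·tanβl)/(Z_0 + jZ_L·tanβl)
     = 50·(146 + j37.8)/(50 + j110)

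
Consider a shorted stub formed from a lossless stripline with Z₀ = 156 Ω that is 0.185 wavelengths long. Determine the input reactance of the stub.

X_in ≈ 360 Ω (inductive)

βl = 2π × 0.185 = 66.6°
tan(βl) = 2.31
For a shorted stub, Z_in = jZ_0·tan(βl)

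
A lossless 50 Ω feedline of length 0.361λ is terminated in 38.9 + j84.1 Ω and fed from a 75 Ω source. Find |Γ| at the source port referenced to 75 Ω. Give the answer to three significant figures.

βl = 2π × 0.361 = 130°
tan(βl) = -1.19
Z_in = Z_0·(Z_L + jZ_0·tanβl)/(Z_0 + jZ_L·tanβl) = 9.52 + j11.1 Ω
Γ_s = (Z_in − Z_s)/(Z_in + Z_s) = (-65.5 + j11.1)/(84.5 + j11.1), |Γ_s| = 0.779

|Γ| ≈ 0.779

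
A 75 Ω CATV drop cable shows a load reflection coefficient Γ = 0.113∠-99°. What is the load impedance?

Z_L ≈ 70.6 − j16 Ω

Z_L = Z_0·(1 + Γ)/(1 − Γ) = 75·(0.982 − j0.112)/(1.02 + j0.112)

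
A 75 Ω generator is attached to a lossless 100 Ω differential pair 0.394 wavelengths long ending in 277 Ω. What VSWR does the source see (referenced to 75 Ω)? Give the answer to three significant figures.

VSWR ≈ 3.11

βl = 2π × 0.394 = 142°
tan(βl) = -0.786
Z_in = Z_0·(Z_L + jZ_0·tanβl)/(Z_0 + jZ_L·tanβl) = 78.1 + j91.4 Ω
Γ_s = (Z_in − Z_s)/(Z_in + Z_s) = (3.09 + j91.4)/(153 + j91.4), |Γ_s| = 0.513
VSWR = (1 + |Γ_s|)/(1 − |Γ_s|)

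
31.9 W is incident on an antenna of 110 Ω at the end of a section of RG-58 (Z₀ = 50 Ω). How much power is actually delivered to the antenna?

Γ = (110 − 50)/(110 + 50) = 0.375
|Γ|² = 0.141
P_refl = |Γ|²·P_inc = 4.49 W, P_del = (1 − |Γ|²)·P_inc = 27.4 W

P_delivered ≈ 27.4 W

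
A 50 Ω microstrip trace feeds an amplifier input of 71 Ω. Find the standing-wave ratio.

VSWR ≈ 1.42

Γ = (71 − 50)/(71 + 50) = 0.174
VSWR = (1 + 0.174)/(1 − 0.174)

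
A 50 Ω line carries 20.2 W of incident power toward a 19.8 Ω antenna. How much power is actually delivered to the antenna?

P_delivered ≈ 16.4 W

Γ = (19.8 − 50)/(19.8 + 50) = -0.433
|Γ|² = 0.187
P_refl = |Γ|²·P_inc = 3.78 W, P_del = (1 − |Γ|²)·P_inc = 16.4 W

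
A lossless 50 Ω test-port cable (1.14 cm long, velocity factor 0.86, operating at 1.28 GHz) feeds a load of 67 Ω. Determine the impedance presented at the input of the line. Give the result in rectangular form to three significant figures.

λ = v/f = 0.86·c / 1.28 GHz = 0.202 m
βl = 2π·l/λ = 2π × 0.0566 = 20.4°
tan(βl) = tan(20.4°) = 0.371
Z_in = Z_0·(Z_L + jZ_0·tanβl)/(Z_0 + jZ_L·tanβl)
     = 50·(67 + j18.6)/(50 + j24.9)

Z_in ≈ 61.1 − j11.8 Ω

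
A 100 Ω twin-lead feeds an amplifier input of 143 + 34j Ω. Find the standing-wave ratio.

VSWR ≈ 1.58

Γ = (Z_L − Z_0)/(Z_L + Z_0) = (43 + j34)/(243 + j34)
|Γ| = 54.8/245 = 0.223
VSWR = (1 + |Γ|)/(1 − |Γ|) = 1.22/0.777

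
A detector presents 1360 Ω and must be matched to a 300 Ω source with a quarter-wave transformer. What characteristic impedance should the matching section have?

Z_qwt = √(Z_0·R_L) = √(300 × 1360) = √408000

Z_qwt ≈ 639 Ω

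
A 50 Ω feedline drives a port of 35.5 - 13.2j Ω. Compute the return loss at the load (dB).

Γ = (-14.5 − j13.2)/(85.5 − j13.2), |Γ| = 0.227
RL = −20·log₁₀|Γ| = −20·log₁₀(0.227)

RL ≈ 12.9 dB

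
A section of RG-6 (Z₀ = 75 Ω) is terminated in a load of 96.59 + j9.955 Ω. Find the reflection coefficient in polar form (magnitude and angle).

Γ = (Z_L − Z_0)/(Z_L + Z_0) = (21.59 + j9.955)/(171.6 + j9.955)
|Γ| = 23.8/172 = 0.138

Γ ≈ 0.138 ∠ 21.4°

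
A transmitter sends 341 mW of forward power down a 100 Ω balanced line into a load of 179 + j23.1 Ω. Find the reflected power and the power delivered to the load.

|Γ| = |(79 + j23.1)/(279 + j23.1)| = 0.294
|Γ|² = 0.0864
P_refl = |Γ|²·P_inc = 29.5 mW, P_del = (1 − |Γ|²)·P_inc = 312 mW

P_reflected ≈ 29.5 mW; P_delivered ≈ 312 mW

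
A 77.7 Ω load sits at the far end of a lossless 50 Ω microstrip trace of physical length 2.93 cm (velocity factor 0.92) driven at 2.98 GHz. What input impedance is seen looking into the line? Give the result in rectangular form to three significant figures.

λ = v/f = 0.92·c / 2.98 GHz = 0.0926 m
βl = 2π·l/λ = 2π × 0.316 = 114°
tan(βl) = tan(114°) = -2.26
Z_in = Z_0·(Z_L + jZ_0·tanβl)/(Z_0 + jZ_L·tanβl)
     = 50·(77.7 − j113)/(50 − j175)

Z_in ≈ 35.6 + j12 Ω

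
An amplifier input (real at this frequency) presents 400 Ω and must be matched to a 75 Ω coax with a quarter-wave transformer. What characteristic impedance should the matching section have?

Z_qwt ≈ 173 Ω

Z_qwt = √(Z_0·R_L) = √(75 × 400) = √30000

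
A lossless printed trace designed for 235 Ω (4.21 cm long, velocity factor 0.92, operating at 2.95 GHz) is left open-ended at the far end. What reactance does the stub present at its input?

λ = v/f = 0.92·c / 2.95 GHz = 0.0936 m
βl = 2π·l/λ = 2π × 0.45 = 162°
tan(βl) = -0.325
For an open-ended stub, Z_in = −jZ_0·cot(βl) = −jZ_0/tan(βl)

X_in ≈ 723 Ω (inductive)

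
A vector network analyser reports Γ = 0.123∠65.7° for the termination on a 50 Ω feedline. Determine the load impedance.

Z_L ≈ 53.9 + j12.3 Ω

Z_L = Z_0·(1 + Γ)/(1 − Γ) = 50·(1.05 + j0.112)/(0.949 − j0.112)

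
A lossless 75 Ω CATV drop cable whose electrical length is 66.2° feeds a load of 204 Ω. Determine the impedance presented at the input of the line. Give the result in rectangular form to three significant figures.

tan(βl) = tan(66.2°) = 2.27
Z_in = Z_0·(Z_L + jZ_0·tanβl)/(Z_0 + jZ_L·tanβl)
     = 75·(204 + j170)/(75 + j463)

Z_in ≈ 32.1 − j27.9 Ω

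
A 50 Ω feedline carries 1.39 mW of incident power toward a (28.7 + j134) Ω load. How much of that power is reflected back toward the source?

P_reflected ≈ 1.06 mW

|Γ| = |(-21.3 + j134)/(78.7 + j134)| = 0.873
|Γ|² = 0.762
P_refl = |Γ|²·P_inc = 1.06 mW, P_del = (1 − |Γ|²)·P_inc = 0.33 mW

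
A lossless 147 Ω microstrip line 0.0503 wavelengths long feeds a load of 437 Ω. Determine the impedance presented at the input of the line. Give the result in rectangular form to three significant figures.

βl = 2π × 0.0503 = 18.1°
tan(βl) = tan(18.1°) = 0.327
Z_in = Z_0·(Z_L + jZ_0·tanβl)/(Z_0 + jZ_L·tanβl)
     = 147·(437 + j48.1)/(147 + j143)

Z_in ≈ 249 − j194 Ω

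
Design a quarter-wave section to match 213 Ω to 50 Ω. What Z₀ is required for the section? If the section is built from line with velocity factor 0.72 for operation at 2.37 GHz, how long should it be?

Z_qwt ≈ 103 Ω; length ≈ 2.28 cm

Z_qwt = √(Z_0·R_L) = √(50 × 213) = √10650
λ = 0.72·c/f = 0.0911 m, so l = λ/4 = 0.0228 m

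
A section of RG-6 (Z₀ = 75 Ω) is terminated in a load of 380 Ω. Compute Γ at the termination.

Γ = (Z_L − Z_0)/(Z_L + Z_0) = (380 − 75)/(380 + 75) = 305/455

Γ = 0.67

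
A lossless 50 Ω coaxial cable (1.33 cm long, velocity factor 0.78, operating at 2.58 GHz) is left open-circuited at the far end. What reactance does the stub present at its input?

X_in ≈ -38 Ω (capacitive)

λ = v/f = 0.78·c / 2.58 GHz = 0.0907 m
βl = 2π·l/λ = 2π × 0.147 = 52.8°
tan(βl) = 1.32
For an open-circuited stub, Z_in = −jZ_0·cot(βl) = −jZ_0/tan(βl)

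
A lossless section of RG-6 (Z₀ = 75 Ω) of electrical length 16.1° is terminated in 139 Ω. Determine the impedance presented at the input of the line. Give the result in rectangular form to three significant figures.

tan(βl) = tan(16.1°) = 0.289
Z_in = Z_0·(Z_L + jZ_0·tanβl)/(Z_0 + jZ_L·tanβl)
     = 75·(139 + j21.6)/(75 + j40.1)

Z_in ≈ 117 − j41 Ω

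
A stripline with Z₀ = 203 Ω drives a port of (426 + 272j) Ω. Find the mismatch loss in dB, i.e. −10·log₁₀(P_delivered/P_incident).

Γ = (223 + j272)/(629 + j272), |Γ| = 0.513
|Γ|² = 0.263, so P_del/P_inc = 1 − |Γ|² = 0.737
ML = −10·log₁₀(1 − |Γ|²)

mismatch loss ≈ 1.33 dB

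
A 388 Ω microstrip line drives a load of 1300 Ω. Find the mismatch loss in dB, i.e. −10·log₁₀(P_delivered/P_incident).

mismatch loss ≈ 1.5 dB

Γ = (1300 − 388)/(1300 + 388) = 0.54
|Γ|² = 0.292, so P_del/P_inc = 1 − |Γ|² = 0.708
ML = −10·log₁₀(1 − |Γ|²)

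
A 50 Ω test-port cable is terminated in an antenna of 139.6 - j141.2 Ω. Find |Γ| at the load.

|Γ| ≈ 0.707

Γ = (Z_L − Z_0)/(Z_L + Z_0) = (89.6 − j141.2)/(189.6 − j141.2)
|Γ| = 167/236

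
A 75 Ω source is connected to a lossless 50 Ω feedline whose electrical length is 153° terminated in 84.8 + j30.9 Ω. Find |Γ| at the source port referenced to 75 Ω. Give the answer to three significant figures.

|Γ| ≈ 0.371

tan(βl) = -0.51
Z_in = Z_0·(Z_L + jZ_0·tanβl)/(Z_0 + jZ_L·tanβl) = 43.1 + j32.5 Ω
Γ_s = (Z_in − Z_s)/(Z_in + Z_s) = (-31.9 + j32.5)/(118 + j32.5), |Γ_s| = 0.371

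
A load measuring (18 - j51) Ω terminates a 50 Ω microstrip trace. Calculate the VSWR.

Γ = (Z_L − Z_0)/(Z_L + Z_0) = (-32 − j51)/(68 − j51)
|Γ| = 60.2/85 = 0.708
VSWR = (1 + |Γ|)/(1 − |Γ|) = 1.71/0.292

VSWR ≈ 5.86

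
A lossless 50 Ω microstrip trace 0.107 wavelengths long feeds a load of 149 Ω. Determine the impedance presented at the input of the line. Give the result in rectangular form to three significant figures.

Z_in ≈ 36.7 − j47.3 Ω

βl = 2π × 0.107 = 38.5°
tan(βl) = tan(38.5°) = 0.796
Z_in = Z_0·(Z_L + jZ_0·tanβl)/(Z_0 + jZ_L·tanβl)
     = 50·(149 + j39.8)/(50 + j119)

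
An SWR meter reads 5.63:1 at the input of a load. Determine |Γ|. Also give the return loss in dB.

|Γ| = (S − 1)/(S + 1) = (5.63 − 1)/(5.63 + 1) = 4.63/6.63
RL = −20·log₁₀|Γ| = −20·log₁₀(0.698)

|Γ| ≈ 0.698; return loss ≈ 3.12 dB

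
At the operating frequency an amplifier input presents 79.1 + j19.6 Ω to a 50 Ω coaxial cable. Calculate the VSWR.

VSWR ≈ 1.73

Γ = (Z_L − Z_0)/(Z_L + Z_0) = (29.1 + j19.6)/(129.1 + j19.6)
|Γ| = 35.1/131 = 0.269
VSWR = (1 + |Γ|)/(1 − |Γ|) = 1.27/0.731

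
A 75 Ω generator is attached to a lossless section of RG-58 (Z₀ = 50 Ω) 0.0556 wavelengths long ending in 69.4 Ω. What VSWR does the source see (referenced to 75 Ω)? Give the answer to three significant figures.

βl = 2π × 0.0556 = 20°
tan(βl) = 0.364
Z_in = Z_0·(Z_L + jZ_0·tanβl)/(Z_0 + jZ_L·tanβl) = 62.6 − j13.4 Ω
Γ_s = (Z_in − Z_s)/(Z_in + Z_s) = (-12.4 − j13.4)/(138 − j13.4), |Γ_s| = 0.132
VSWR = (1 + |Γ_s|)/(1 − |Γ_s|)

VSWR ≈ 1.3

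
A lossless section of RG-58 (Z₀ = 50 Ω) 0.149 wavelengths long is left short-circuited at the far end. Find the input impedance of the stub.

βl = 2π × 0.149 = 53.6°
tan(βl) = 1.36
For a short-circuited stub, Z_in = jZ_0·tan(βl)

Z_in ≈ +j67.9 Ω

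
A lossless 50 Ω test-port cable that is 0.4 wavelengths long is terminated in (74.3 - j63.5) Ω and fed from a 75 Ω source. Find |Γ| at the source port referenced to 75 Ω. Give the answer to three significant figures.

βl = 2π × 0.4 = 144°
tan(βl) = -0.727
Z_in = Z_0·(Z_L + jZ_0·tanβl)/(Z_0 + jZ_L·tanβl) = 96.9 + j61.9 Ω
Γ_s = (Z_in − Z_s)/(Z_in + Z_s) = (21.9 + j61.9)/(172 + j61.9), |Γ_s| = 0.359

|Γ| ≈ 0.359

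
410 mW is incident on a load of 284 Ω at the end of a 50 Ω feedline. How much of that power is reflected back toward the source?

Γ = (284 − 50)/(284 + 50) = 0.701
|Γ|² = 0.491
P_refl = |Γ|²·P_inc = 201 mW, P_del = (1 − |Γ|²)·P_inc = 209 mW

P_reflected ≈ 201 mW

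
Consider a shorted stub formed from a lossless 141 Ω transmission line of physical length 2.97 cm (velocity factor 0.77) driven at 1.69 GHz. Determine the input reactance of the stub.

λ = v/f = 0.77·c / 1.69 GHz = 0.137 m
βl = 2π·l/λ = 2π × 0.217 = 78.2°
tan(βl) = 4.8
For a shorted stub, Z_in = jZ_0·tan(βl)

X_in ≈ 676 Ω (inductive)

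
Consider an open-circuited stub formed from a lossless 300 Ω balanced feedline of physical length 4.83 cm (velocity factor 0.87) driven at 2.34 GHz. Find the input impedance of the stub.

λ = v/f = 0.87·c / 2.34 GHz = 0.112 m
βl = 2π·l/λ = 2π × 0.433 = 156°
tan(βl) = -0.447
For an open-circuited stub, Z_in = −jZ_0·cot(βl) = −jZ_0/tan(βl)

Z_in ≈ +j670 Ω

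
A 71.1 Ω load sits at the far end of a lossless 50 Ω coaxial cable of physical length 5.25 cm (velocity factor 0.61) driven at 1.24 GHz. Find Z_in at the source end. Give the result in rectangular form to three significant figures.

λ = v/f = 0.61·c / 1.24 GHz = 0.148 m
βl = 2π·l/λ = 2π × 0.356 = 128°
tan(βl) = tan(128°) = -1.28
Z_in = Z_0·(Z_L + jZ_0·tanβl)/(Z_0 + jZ_L·tanβl)
     = 50·(71.1 − j63.8)/(50 − j90.8)

Z_in ≈ 43.5 + j15.2 Ω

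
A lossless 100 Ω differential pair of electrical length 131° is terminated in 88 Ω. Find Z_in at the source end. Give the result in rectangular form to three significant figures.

Z_in ≈ 101 − j12.8 Ω

tan(βl) = tan(131°) = -1.15
Z_in = Z_0·(Z_L + jZ_0·tanβl)/(Z_0 + jZ_L·tanβl)
     = 100·(88 − j115)/(100 − j101)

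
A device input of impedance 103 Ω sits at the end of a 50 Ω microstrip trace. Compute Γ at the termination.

Γ = 0.346

Γ = (Z_L − Z_0)/(Z_L + Z_0) = (103 − 50)/(103 + 50) = 53/153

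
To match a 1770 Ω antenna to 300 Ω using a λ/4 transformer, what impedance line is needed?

Z_qwt ≈ 729 Ω

Z_qwt = √(Z_0·R_L) = √(300 × 1770) = √531000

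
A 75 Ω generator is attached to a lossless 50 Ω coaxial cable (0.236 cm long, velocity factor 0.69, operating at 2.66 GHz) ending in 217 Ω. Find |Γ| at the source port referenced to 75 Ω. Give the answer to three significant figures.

|Γ| ≈ 0.504

λ = v/f = 0.69·c / 2.66 GHz = 0.0778 m
βl = 2π·l/λ = 2π × 0.0303 = 10.9°
tan(βl) = 0.193
Z_in = Z_0·(Z_L + jZ_0·tanβl)/(Z_0 + jZ_L·tanβl) = 132 − j101 Ω
Γ_s = (Z_in − Z_s)/(Z_in + Z_s) = (57.3 − j101)/(207 − j101), |Γ_s| = 0.504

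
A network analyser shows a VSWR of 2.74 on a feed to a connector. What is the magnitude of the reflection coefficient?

|Γ| = (S − 1)/(S + 1) = (2.74 − 1)/(2.74 + 1) = 1.74/3.74

|Γ| ≈ 0.465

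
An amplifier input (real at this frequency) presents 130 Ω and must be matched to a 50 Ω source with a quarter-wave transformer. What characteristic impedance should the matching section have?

Z_qwt ≈ 80.6 Ω

Z_qwt = √(Z_0·R_L) = √(50 × 130) = √6500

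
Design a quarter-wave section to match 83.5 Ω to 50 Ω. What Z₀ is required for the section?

Z_qwt = √(Z_0·R_L) = √(50 × 83.5) = √4175

Z_qwt ≈ 64.6 Ω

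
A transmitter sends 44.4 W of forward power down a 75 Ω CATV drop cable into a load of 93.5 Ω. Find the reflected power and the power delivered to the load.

P_reflected ≈ 0.535 W; P_delivered ≈ 43.9 W

Γ = (93.5 − 75)/(93.5 + 75) = 0.11
|Γ|² = 0.0121
P_refl = |Γ|²·P_inc = 0.535 W, P_del = (1 − |Γ|²)·P_inc = 43.9 W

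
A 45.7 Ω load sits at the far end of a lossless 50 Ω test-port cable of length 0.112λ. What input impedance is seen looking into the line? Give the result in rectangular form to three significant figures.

βl = 2π × 0.112 = 40.3°
tan(βl) = tan(40.3°) = 0.849
Z_in = Z_0·(Z_L + jZ_0·tanβl)/(Z_0 + jZ_L·tanβl)
     = 50·(45.7 + j42.4)/(50 + j38.8)

Z_in ≈ 49.1 + j4.36 Ω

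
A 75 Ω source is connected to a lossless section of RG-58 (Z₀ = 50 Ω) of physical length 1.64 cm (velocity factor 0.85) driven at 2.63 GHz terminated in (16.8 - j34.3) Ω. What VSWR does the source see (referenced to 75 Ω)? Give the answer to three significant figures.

λ = v/f = 0.85·c / 2.63 GHz = 0.097 m
βl = 2π·l/λ = 2π × 0.169 = 60.9°
tan(βl) = 1.8
Z_in = Z_0·(Z_L + jZ_0·tanβl)/(Z_0 + jZ_L·tanβl) = 13.3 + j21.3 Ω
Γ_s = (Z_in − Z_s)/(Z_in + Z_s) = (-61.7 + j21.3)/(88.3 + j21.3), |Γ_s| = 0.719
VSWR = (1 + |Γ_s|)/(1 − |Γ_s|)

VSWR ≈ 6.12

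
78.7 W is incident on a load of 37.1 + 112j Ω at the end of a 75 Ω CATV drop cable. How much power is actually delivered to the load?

P_delivered ≈ 34.9 W

|Γ| = |(-37.9 + j112)/(112.1 + j112)| = 0.746
|Γ|² = 0.557
P_refl = |Γ|²·P_inc = 43.8 W, P_del = (1 − |Γ|²)·P_inc = 34.9 W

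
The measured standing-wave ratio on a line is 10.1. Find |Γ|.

|Γ| = (S − 1)/(S + 1) = (10.1 − 1)/(10.1 + 1) = 9.1/11.1

|Γ| ≈ 0.82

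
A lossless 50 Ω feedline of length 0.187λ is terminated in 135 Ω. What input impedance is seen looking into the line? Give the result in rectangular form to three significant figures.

Z_in ≈ 21.2 − j17.6 Ω

βl = 2π × 0.187 = 67.3°
tan(βl) = tan(67.3°) = 2.39
Z_in = Z_0·(Z_L + jZ_0·tanβl)/(Z_0 + jZ_L·tanβl)
     = 50·(135 + j120)/(50 + j323)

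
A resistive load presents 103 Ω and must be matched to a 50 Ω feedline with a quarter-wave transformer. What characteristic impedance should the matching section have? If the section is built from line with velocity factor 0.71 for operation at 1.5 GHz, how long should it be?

Z_qwt ≈ 71.8 Ω; length ≈ 3.55 cm

Z_qwt = √(Z_0·R_L) = √(50 × 103) = √5150
λ = 0.71·c/f = 0.142 m, so l = λ/4 = 0.0355 m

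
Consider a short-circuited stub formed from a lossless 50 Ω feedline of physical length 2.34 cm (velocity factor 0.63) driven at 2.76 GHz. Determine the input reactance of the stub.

X_in ≈ -76.9 Ω (capacitive)

λ = v/f = 0.63·c / 2.76 GHz = 0.0685 m
βl = 2π·l/λ = 2π × 0.342 = 123°
tan(βl) = -1.54
For a short-circuited stub, Z_in = jZ_0·tan(βl)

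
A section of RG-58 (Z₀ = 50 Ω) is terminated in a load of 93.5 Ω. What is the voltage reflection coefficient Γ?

Γ = (Z_L − Z_0)/(Z_L + Z_0) = (93.5 − 50)/(93.5 + 50) = 43.5/143.5

Γ = 0.303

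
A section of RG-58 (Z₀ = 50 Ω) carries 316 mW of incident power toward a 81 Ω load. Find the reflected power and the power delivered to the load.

Γ = (81 − 50)/(81 + 50) = 0.237
|Γ|² = 0.056
P_refl = |Γ|²·P_inc = 17.7 mW, P_del = (1 − |Γ|²)·P_inc = 298 mW

P_reflected ≈ 17.7 mW; P_delivered ≈ 298 mW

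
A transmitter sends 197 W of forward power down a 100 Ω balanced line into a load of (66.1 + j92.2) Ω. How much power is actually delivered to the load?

|Γ| = |(-33.9 + j92.2)/(166.1 + j92.2)| = 0.517
|Γ|² = 0.267
P_refl = |Γ|²·P_inc = 52.7 W, P_del = (1 − |Γ|²)·P_inc = 144 W

P_delivered ≈ 144 W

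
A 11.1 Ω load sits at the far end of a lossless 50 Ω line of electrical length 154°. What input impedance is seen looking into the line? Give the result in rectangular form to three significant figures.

tan(βl) = tan(154°) = -0.488
Z_in = Z_0·(Z_L + jZ_0·tanβl)/(Z_0 + jZ_L·tanβl)
     = 50·(11.1 − j24.4)/(50 − j5.41)

Z_in ≈ 13.6 − j22.9 Ω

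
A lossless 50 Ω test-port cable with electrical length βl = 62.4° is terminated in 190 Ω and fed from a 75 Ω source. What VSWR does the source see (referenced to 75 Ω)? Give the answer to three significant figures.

tan(βl) = 1.91
Z_in = Z_0·(Z_L + jZ_0·tanβl)/(Z_0 + jZ_L·tanβl) = 16.4 − j23.9 Ω
Γ_s = (Z_in − Z_s)/(Z_in + Z_s) = (-58.6 − j23.9)/(91.4 − j23.9), |Γ_s| = 0.669
VSWR = (1 + |Γ_s|)/(1 − |Γ_s|)

VSWR ≈ 5.04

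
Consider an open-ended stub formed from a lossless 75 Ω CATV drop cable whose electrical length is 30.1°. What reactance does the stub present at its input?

X_in ≈ -129 Ω (capacitive)

tan(βl) = 0.58
For an open-ended stub, Z_in = −jZ_0·cot(βl) = −jZ_0/tan(βl)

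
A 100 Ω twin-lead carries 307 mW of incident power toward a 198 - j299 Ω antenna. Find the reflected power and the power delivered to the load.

|Γ| = |(98 − j299)/(298 − j299)| = 0.745
|Γ|² = 0.556
P_refl = |Γ|²·P_inc = 171 mW, P_del = (1 − |Γ|²)·P_inc = 136 mW

P_reflected ≈ 171 mW; P_delivered ≈ 136 mW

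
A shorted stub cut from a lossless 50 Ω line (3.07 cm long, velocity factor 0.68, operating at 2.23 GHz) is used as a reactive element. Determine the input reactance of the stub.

X_in ≈ -83.8 Ω (capacitive)

λ = v/f = 0.68·c / 2.23 GHz = 0.0915 m
βl = 2π·l/λ = 2π × 0.336 = 121°
tan(βl) = -1.68
For a shorted stub, Z_in = jZ_0·tan(βl)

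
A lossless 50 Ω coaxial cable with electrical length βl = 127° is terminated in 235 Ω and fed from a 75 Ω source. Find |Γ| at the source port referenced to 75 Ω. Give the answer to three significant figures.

tan(βl) = -1.33
Z_in = Z_0·(Z_L + jZ_0·tanβl)/(Z_0 + jZ_L·tanβl) = 16.3 + j35.1 Ω
Γ_s = (Z_in − Z_s)/(Z_in + Z_s) = (-58.7 + j35.1)/(91.3 + j35.1), |Γ_s| = 0.7

|Γ| ≈ 0.7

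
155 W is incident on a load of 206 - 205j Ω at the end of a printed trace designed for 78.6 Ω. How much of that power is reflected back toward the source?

|Γ| = |(127.4 − j205)/(284.6 − j205)| = 0.688
|Γ|² = 0.474
P_refl = |Γ|²·P_inc = 73.4 W, P_del = (1 − |Γ|²)·P_inc = 81.6 W

P_reflected ≈ 73.4 W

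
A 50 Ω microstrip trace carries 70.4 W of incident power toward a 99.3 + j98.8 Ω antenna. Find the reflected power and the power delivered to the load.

|Γ| = |(49.3 + j98.8)/(149.3 + j98.8)| = 0.617
|Γ|² = 0.38
P_refl = |Γ|²·P_inc = 26.8 W, P_del = (1 − |Γ|²)·P_inc = 43.6 W

P_reflected ≈ 26.8 W; P_delivered ≈ 43.6 W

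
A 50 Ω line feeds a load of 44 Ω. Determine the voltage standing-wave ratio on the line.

VSWR ≈ 1.14

For a purely resistive load, VSWR = R_L/Z_0 or Z_0/R_L (whichever > 1) = 50/44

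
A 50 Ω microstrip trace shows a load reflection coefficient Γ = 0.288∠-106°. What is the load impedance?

Z_L = Z_0·(1 + Γ)/(1 − Γ) = 50·(0.921 − j0.277)/(1.08 + j0.277)

Z_L ≈ 36.9 − j22.3 Ω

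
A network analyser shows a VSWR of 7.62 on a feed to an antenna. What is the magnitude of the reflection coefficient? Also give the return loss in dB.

|Γ| = (S − 1)/(S + 1) = (7.62 − 1)/(7.62 + 1) = 6.62/8.62
RL = −20·log₁₀|Γ| = −20·log₁₀(0.768)

|Γ| ≈ 0.768; return loss ≈ 2.29 dB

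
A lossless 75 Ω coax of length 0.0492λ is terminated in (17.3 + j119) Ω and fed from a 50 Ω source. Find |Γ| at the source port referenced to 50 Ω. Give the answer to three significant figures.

|Γ| ≈ 0.914

βl = 2π × 0.0492 = 17.7°
tan(βl) = 0.319
Z_in = Z_0·(Z_L + jZ_0·tanβl)/(Z_0 + jZ_L·tanβl) = 76.6 + j278 Ω
Γ_s = (Z_in − Z_s)/(Z_in + Z_s) = (26.6 + j278)/(127 + j278), |Γ_s| = 0.914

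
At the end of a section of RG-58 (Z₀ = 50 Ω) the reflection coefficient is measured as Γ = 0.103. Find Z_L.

Z_L ≈ 61.5 Ω

Z_L = Z_0·(1 + Γ)/(1 − Γ) = 50·(1.1)/(0.897)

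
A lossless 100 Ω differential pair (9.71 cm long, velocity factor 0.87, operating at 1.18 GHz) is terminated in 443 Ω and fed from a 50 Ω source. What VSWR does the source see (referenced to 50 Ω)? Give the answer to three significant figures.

VSWR ≈ 7.97

λ = v/f = 0.87·c / 1.18 GHz = 0.221 m
βl = 2π·l/λ = 2π × 0.439 = 158°
tan(βl) = -0.403
Z_in = Z_0·(Z_L + jZ_0·tanβl)/(Z_0 + jZ_L·tanβl) = 123 + j179 Ω
Γ_s = (Z_in − Z_s)/(Z_in + Z_s) = (72.9 + j179)/(173 + j179), |Γ_s| = 0.777
VSWR = (1 + |Γ_s|)/(1 − |Γ_s|)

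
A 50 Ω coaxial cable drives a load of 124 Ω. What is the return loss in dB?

RL ≈ 7.43 dB

Γ = (124 − 50)/(124 + 50) = 0.425
RL = −20·log₁₀|Γ| = −20·log₁₀(0.425)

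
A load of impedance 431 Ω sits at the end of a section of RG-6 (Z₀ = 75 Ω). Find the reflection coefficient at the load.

Γ = (Z_L − Z_0)/(Z_L + Z_0) = (431 − 75)/(431 + 75) = 356/506

Γ = 0.704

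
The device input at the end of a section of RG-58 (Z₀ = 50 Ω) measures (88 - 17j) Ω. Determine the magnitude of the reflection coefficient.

|Γ| ≈ 0.299

Γ = (Z_L − Z_0)/(Z_L + Z_0) = (38 − j17)/(138 − j17)
|Γ| = 41.6/139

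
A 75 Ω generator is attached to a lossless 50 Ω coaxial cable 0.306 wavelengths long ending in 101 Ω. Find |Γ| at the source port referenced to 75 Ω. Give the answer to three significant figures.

|Γ| ≈ 0.482

βl = 2π × 0.306 = 110°
tan(βl) = -2.72
Z_in = Z_0·(Z_L + jZ_0·tanβl)/(Z_0 + jZ_L·tanβl) = 27.2 + j13.4 Ω
Γ_s = (Z_in − Z_s)/(Z_in + Z_s) = (-47.8 + j13.4)/(102 + j13.4), |Γ_s| = 0.482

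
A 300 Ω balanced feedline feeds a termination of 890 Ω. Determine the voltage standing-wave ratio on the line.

VSWR ≈ 2.97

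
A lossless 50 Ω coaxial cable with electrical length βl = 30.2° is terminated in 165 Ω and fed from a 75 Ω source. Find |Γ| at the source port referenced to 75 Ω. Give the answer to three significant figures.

|Γ| ≈ 0.493

tan(βl) = 0.582
Z_in = Z_0·(Z_L + jZ_0·tanβl)/(Z_0 + jZ_L·tanβl) = 47.1 − j61.4 Ω
Γ_s = (Z_in − Z_s)/(Z_in + Z_s) = (-27.9 − j61.4)/(122 − j61.4), |Γ_s| = 0.493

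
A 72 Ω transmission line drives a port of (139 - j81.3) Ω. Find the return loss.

Γ = (67 − j81.3)/(211 − j81.3), |Γ| = 0.466
RL = −20·log₁₀|Γ| = −20·log₁₀(0.466)

RL ≈ 6.63 dB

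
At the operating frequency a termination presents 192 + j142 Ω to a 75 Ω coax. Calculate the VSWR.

Γ = (Z_L − Z_0)/(Z_L + Z_0) = (117 + j142)/(267 + j142)
|Γ| = 184/302 = 0.608
VSWR = (1 + |Γ|)/(1 − |Γ|) = 1.61/0.392

VSWR ≈ 4.11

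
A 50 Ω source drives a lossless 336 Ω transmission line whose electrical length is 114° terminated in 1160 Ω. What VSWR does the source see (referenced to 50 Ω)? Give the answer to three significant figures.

tan(βl) = -2.25
Z_in = Z_0·(Z_L + jZ_0·tanβl)/(Z_0 + jZ_L·tanβl) = 115 + j135 Ω
Γ_s = (Z_in − Z_s)/(Z_in + Z_s) = (64.7 + j135)/(165 + j135), |Γ_s| = 0.703
VSWR = (1 + |Γ_s|)/(1 − |Γ_s|)

VSWR ≈ 5.72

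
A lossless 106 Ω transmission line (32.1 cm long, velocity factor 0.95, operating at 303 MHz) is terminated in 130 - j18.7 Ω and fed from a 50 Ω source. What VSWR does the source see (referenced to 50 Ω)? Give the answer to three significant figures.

VSWR ≈ 2.31

λ = v/f = 0.95·c / 303 MHz = 0.941 m
βl = 2π·l/λ = 2π × 0.341 = 123°
tan(βl) = -1.55
Z_in = Z_0·(Z_L + jZ_0·tanβl)/(Z_0 + jZ_L·tanβl) = 107 + j27.6 Ω
Γ_s = (Z_in − Z_s)/(Z_in + Z_s) = (56.8 + j27.6)/(157 + j27.6), |Γ_s| = 0.397
VSWR = (1 + |Γ_s|)/(1 − |Γ_s|)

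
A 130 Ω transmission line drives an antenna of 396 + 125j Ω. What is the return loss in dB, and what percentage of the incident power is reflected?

RL ≈ 5.29 dB; 29.6% of incident power reflected

Γ = (266 + j125)/(526 + j125), |Γ| = 0.544
RL = −20·log₁₀(0.544) = 5.29 dB
P_refl/P_inc = |Γ|² = 0.296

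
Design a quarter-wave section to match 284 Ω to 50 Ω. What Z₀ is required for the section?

Z_qwt ≈ 119 Ω

Z_qwt = √(Z_0·R_L) = √(50 × 284) = √14200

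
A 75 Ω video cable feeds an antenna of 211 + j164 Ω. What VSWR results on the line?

VSWR ≈ 4.65

Γ = (Z_L − Z_0)/(Z_L + Z_0) = (136 + j164)/(286 + j164)
|Γ| = 213/330 = 0.646
VSWR = (1 + |Γ|)/(1 − |Γ|) = 1.65/0.354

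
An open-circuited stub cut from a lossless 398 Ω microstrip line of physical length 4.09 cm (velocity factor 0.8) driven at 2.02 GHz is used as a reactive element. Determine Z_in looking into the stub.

λ = v/f = 0.8·c / 2.02 GHz = 0.119 m
βl = 2π·l/λ = 2π × 0.344 = 124°
tan(βl) = -1.49
For an open-circuited stub, Z_in = −jZ_0·cot(βl) = −jZ_0/tan(βl)

Z_in ≈ +j268 Ω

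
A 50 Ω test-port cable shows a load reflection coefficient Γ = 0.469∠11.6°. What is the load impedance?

Z_L = Z_0·(1 + Γ)/(1 − Γ) = 50·(1.46 + j0.0943)/(0.541 − j0.0943)

Z_L ≈ 130 + j31.3 Ω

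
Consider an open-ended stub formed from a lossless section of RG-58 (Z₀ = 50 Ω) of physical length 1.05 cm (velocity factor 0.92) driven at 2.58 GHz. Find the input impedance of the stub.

Z_in ≈ −j70.5 Ω

λ = v/f = 0.92·c / 2.58 GHz = 0.107 m
βl = 2π·l/λ = 2π × 0.0982 = 35.3°
tan(βl) = 0.709
For an open-ended stub, Z_in = −jZ_0·cot(βl) = −jZ_0/tan(βl)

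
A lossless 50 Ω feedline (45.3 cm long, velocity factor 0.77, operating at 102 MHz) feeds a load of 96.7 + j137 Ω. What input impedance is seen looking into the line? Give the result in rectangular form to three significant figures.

λ = v/f = 0.77·c / 102 MHz = 2.26 m
βl = 2π·l/λ = 2π × 0.2 = 72°
tan(βl) = tan(72°) = 3.08
Z_in = Z_0·(Z_L + jZ_0·tanβl)/(Z_0 + jZ_L·tanβl)
     = 50·(96.7 + j291)/(-372 + j298)

Z_in ≈ 11.2 − j30.2 Ω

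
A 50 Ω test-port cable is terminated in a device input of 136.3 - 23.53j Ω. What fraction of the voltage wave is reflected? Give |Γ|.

|Γ| ≈ 0.476

Γ = (Z_L − Z_0)/(Z_L + Z_0) = (86.3 − j23.53)/(186.3 − j23.53)
|Γ| = 89.5/188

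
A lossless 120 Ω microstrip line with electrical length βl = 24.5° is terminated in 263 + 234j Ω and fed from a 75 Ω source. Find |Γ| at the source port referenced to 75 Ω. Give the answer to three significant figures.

|Γ| ≈ 0.733

tan(βl) = 0.456
Z_in = Z_0·(Z_L + jZ_0·tanβl)/(Z_0 + jZ_L·tanβl) = 314 − j228 Ω
Γ_s = (Z_in − Z_s)/(Z_in + Z_s) = (239 − j228)/(389 − j228), |Γ_s| = 0.733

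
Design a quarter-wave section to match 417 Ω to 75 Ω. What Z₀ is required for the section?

Z_qwt = √(Z_0·R_L) = √(75 × 417) = √31280

Z_qwt ≈ 177 Ω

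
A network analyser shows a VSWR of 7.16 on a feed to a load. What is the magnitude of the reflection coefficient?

|Γ| = (S − 1)/(S + 1) = (7.16 − 1)/(7.16 + 1) = 6.16/8.16

|Γ| ≈ 0.755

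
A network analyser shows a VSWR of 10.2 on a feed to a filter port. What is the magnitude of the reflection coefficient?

|Γ| = (S − 1)/(S + 1) = (10.2 − 1)/(10.2 + 1) = 9.2/11.2

|Γ| ≈ 0.821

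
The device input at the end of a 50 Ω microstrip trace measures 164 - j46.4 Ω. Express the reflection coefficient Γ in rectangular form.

Γ ≈ 0.554 − j0.0968

Γ = (Z_L − Z_0)/(Z_L + Z_0) = (114 − j46.4)/(214 − j46.4)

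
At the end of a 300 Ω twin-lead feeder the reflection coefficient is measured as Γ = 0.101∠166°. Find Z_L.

Z_L ≈ 246 + j12.2 Ω

Z_L = Z_0·(1 + Γ)/(1 − Γ) = 300·(0.902 + j0.0244)/(1.1 − j0.0244)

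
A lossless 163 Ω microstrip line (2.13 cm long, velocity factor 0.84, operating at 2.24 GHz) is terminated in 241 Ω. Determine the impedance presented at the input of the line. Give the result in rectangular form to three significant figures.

λ = v/f = 0.84·c / 2.24 GHz = 0.113 m
βl = 2π·l/λ = 2π × 0.189 = 68.2°
tan(βl) = tan(68.2°) = 2.5
Z_in = Z_0·(Z_L + jZ_0·tanβl)/(Z_0 + jZ_L·tanβl)
     = 163·(241 + j407)/(163 + j601)

Z_in ≈ 119 − j33 Ω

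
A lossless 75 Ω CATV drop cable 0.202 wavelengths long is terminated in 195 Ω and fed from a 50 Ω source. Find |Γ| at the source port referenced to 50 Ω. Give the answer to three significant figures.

|Γ| ≈ 0.325

βl = 2π × 0.202 = 72.7°
tan(βl) = 3.21
Z_in = Z_0·(Z_L + jZ_0·tanβl)/(Z_0 + jZ_L·tanβl) = 31.2 − j19.6 Ω
Γ_s = (Z_in − Z_s)/(Z_in + Z_s) = (-18.8 − j19.6)/(81.2 − j19.6), |Γ_s| = 0.325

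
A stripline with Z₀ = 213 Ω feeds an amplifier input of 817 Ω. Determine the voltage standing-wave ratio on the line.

VSWR ≈ 3.84

Γ = (817 − 213)/(817 + 213) = 0.586
VSWR = (1 + 0.586)/(1 − 0.586)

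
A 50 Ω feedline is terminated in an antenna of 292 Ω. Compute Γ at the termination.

Γ = 0.708

Γ = (Z_L − Z_0)/(Z_L + Z_0) = (292 − 50)/(292 + 50) = 242/342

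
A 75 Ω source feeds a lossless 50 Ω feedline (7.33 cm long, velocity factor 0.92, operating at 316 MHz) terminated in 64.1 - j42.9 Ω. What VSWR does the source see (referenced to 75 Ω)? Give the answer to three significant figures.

λ = v/f = 0.92·c / 316 MHz = 0.873 m
βl = 2π·l/λ = 2π × 0.0839 = 30.2°
tan(βl) = 0.582
Z_in = Z_0·(Z_L + jZ_0·tanβl)/(Z_0 + jZ_L·tanβl) = 30.6 − j24.4 Ω
Γ_s = (Z_in − Z_s)/(Z_in + Z_s) = (-44.4 − j24.4)/(106 − j24.4), |Γ_s| = 0.468
VSWR = (1 + |Γ_s|)/(1 − |Γ_s|)

VSWR ≈ 2.76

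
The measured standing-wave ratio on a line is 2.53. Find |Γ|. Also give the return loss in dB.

|Γ| ≈ 0.433; return loss ≈ 7.26 dB

|Γ| = (S − 1)/(S + 1) = (2.53 − 1)/(2.53 + 1) = 1.53/3.53
RL = −20·log₁₀|Γ| = −20·log₁₀(0.433)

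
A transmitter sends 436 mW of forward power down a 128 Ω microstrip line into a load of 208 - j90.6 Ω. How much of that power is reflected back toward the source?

P_reflected ≈ 52.6 mW

|Γ| = |(80 − j90.6)/(336 − j90.6)| = 0.347
|Γ|² = 0.121
P_refl = |Γ|²·P_inc = 52.6 mW, P_del = (1 − |Γ|²)·P_inc = 383 mW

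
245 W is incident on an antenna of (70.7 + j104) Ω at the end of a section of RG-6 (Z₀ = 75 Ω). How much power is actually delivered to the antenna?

P_delivered ≈ 162 W

|Γ| = |(-4.3 + j104)/(145.7 + j104)| = 0.581
|Γ|² = 0.338
P_refl = |Γ|²·P_inc = 82.8 W, P_del = (1 − |Γ|²)·P_inc = 162 W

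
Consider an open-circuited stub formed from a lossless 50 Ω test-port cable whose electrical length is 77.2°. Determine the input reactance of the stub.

tan(βl) = 4.4
For an open-circuited stub, Z_in = −jZ_0·cot(βl) = −jZ_0/tan(βl)

X_in ≈ -11.4 Ω (capacitive)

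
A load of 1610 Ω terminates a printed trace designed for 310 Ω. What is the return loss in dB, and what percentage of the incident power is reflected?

Γ = (1610 − 310)/(1610 + 310) = 0.677
RL = −20·log₁₀(0.677) = 3.39 dB
P_refl/P_inc = |Γ|² = 0.458

RL ≈ 3.39 dB; 45.8% of incident power reflected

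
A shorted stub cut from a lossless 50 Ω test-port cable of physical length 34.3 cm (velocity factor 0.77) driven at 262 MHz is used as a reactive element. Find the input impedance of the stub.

Z_in ≈ −j41.9 Ω

λ = v/f = 0.77·c / 262 MHz = 0.882 m
βl = 2π·l/λ = 2π × 0.389 = 140°
tan(βl) = -0.838
For a shorted stub, Z_in = jZ_0·tan(βl)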